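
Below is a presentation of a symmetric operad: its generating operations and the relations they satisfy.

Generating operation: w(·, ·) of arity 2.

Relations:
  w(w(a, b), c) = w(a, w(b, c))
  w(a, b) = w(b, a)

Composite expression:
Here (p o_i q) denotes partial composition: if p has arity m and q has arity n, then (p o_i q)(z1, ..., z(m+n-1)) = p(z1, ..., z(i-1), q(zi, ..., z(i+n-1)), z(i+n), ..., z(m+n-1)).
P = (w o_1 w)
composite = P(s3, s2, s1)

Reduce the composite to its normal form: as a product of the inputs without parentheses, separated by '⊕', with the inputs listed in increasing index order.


s1 ⊕ s2 ⊕ s3

Any arrangement under w is one operation, so sort the s-inputs.
w(s3, s2) reduces to s3 ⊕ s2
w(w(s3, s2), s1) reduces to s3 ⊕ s2 ⊕ s1
sorting the factors by input index: s1 ⊕ s2 ⊕ s3


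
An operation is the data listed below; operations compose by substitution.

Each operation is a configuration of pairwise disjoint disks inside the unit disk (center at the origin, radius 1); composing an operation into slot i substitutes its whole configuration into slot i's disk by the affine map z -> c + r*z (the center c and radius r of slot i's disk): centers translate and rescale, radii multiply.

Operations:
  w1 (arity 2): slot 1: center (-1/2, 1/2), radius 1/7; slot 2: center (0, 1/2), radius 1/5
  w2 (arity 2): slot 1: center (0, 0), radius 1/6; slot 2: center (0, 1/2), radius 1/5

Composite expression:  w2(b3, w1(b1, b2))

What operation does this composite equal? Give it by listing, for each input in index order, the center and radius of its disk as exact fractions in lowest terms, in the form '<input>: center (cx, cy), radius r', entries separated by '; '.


b1: center (-1/10, 3/5), radius 1/35; b2: center (0, 3/5), radius 1/25; b3: center (0, 0), radius 1/6

Each b-disk chains the slot maps above it in w2; radii multiply.
for b3, the 1-step affine chain lands on center (0, 0), radius 1/6
for b1, the 2-step affine chain lands on center (-1/10, 3/5), radius 1/35
for b2, the 2-step affine chain lands on center (0, 3/5), radius 1/25


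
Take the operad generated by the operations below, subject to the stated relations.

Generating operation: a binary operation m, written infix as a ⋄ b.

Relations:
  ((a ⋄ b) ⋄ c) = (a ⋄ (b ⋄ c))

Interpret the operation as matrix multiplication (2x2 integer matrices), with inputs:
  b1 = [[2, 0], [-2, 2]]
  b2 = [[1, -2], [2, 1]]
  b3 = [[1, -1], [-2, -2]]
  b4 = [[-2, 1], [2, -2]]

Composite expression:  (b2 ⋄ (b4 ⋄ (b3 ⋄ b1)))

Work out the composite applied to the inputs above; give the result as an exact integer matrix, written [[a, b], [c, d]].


[[-24, -8], [-8, 4]]


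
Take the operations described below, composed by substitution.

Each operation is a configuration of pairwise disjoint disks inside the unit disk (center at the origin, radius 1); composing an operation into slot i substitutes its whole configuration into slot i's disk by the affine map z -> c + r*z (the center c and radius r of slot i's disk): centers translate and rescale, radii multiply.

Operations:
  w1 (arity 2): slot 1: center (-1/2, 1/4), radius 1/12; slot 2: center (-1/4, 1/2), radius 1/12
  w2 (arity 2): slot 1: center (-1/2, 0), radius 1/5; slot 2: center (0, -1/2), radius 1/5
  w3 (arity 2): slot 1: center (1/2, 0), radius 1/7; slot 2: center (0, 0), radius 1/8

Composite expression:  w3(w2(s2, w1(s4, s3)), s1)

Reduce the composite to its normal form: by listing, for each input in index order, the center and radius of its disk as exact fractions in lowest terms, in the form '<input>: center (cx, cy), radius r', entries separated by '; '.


s1: center (0, 0), radius 1/8; s2: center (3/7, 0), radius 1/35; s3: center (69/140, -2/35), radius 1/420; s4: center (17/35, -9/140), radius 1/420

Affine substitution under w3: radii multiply and s-centers shift.
tracing s2 down its 2-map path: center (3/7, 0), radius 1/35
tracing s4 down its 3-map path: center (17/35, -9/140), radius 1/420
tracing s3 down its 3-map path: center (69/140, -2/35), radius 1/420
tracing s1 down its 1-map path: center (0, 0), radius 1/8


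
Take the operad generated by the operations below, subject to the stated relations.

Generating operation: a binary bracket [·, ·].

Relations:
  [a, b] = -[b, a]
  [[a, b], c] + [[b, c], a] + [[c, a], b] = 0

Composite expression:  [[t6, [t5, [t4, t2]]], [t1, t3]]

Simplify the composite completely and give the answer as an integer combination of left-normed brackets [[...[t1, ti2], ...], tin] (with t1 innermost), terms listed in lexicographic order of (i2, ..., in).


Expand each bracket as ab - ba; the t1-initial words give the coefficients.
Composite bracket: [[t6, [t5, [t4, t2]]], [t1, t3]]
Each bracket splits as ab - ba, giving 32 signed words (2^5 = 32).
The t1-initial words carry the normal form:
  sign of t1t3t2t4t5t6 is +1, so it contributes +[[[[[t1, t3], t2], t4], t5], t6]
  sign of t1t3t4t2t5t6 is -1, so it contributes -[[[[[t1, t3], t4], t2], t5], t6]
  sign of t1t3t5t2t4t6 is -1, so it contributes -[[[[[t1, t3], t5], t2], t4], t6]
  sign of t1t3t5t4t2t6 is +1, so it contributes +[[[[[t1, t3], t5], t4], t2], t6]
  sign of t1t3t6t2t4t5 is -1, so it contributes -[[[[[t1, t3], t6], t2], t4], t5]
  sign of t1t3t6t4t2t5 is +1, so it contributes +[[[[[t1, t3], t6], t4], t2], t5]
  sign of t1t3t6t5t2t4 is +1, so it contributes +[[[[[t1, t3], t6], t5], t2], t4]
  sign of t1t3t6t5t4t2 is -1, so it contributes -[[[[[t1, t3], t6], t5], t4], t2]

[[[[[t1, t3], t2], t4], t5], t6] - [[[[[t1, t3], t4], t2], t5], t6] - [[[[[t1, t3], t5], t2], t4], t6] + [[[[[t1, t3], t5], t4], t2], t6] - [[[[[t1, t3], t6], t2], t4], t5] + [[[[[t1, t3], t6], t4], t2], t5] + [[[[[t1, t3], t6], t5], t2], t4] - [[[[[t1, t3], t6], t5], t4], t2]


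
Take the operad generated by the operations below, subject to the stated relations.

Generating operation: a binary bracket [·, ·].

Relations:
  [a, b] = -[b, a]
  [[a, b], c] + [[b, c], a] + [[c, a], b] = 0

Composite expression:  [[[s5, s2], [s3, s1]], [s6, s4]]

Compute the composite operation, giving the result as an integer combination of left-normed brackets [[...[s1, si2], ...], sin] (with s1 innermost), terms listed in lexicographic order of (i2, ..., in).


[[[[[s1, s3], s2], s5], s4], s6] - [[[[[s1, s3], s2], s5], s6], s4] - [[[[[s1, s3], s5], s2], s4], s6] + [[[[[s1, s3], s5], s2], s6], s4]


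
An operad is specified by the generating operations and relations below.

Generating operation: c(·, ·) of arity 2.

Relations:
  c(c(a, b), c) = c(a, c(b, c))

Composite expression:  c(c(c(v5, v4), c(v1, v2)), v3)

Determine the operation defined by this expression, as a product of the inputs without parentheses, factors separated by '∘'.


The c-tree's shape is irrelevant; the v-reading-order decides.
c(v5, v4) flattens to v5 ∘ v4
c(v1, v2) flattens to v1 ∘ v2
c(c(v5, v4), c(v1, v2)) flattens to v5 ∘ v4 ∘ v1 ∘ v2
c(c(c(v5, v4), c(v1, v2)), v3) flattens to v5 ∘ v4 ∘ v1 ∘ v2 ∘ v3

v5 ∘ v4 ∘ v1 ∘ v2 ∘ v3


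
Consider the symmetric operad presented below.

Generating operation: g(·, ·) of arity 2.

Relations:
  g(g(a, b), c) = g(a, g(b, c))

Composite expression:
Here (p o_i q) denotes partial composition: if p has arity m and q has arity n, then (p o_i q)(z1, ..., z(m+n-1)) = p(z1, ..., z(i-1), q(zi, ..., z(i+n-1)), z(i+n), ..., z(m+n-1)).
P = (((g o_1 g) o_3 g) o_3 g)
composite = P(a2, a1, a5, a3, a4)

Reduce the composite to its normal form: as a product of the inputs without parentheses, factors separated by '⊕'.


a2 ⊕ a1 ⊕ a5 ⊕ a3 ⊕ a4

Under associativity of g, the answer is the a's in reading order.
g(a2, a1) unparenthesizes to a2 ⊕ a1
g(a5, a3) unparenthesizes to a5 ⊕ a3
g(g(a5, a3), a4) unparenthesizes to a5 ⊕ a3 ⊕ a4
g(g(a2, a1), g(g(a5, a3), a4)) unparenthesizes to a2 ⊕ a1 ⊕ a5 ⊕ a3 ⊕ a4


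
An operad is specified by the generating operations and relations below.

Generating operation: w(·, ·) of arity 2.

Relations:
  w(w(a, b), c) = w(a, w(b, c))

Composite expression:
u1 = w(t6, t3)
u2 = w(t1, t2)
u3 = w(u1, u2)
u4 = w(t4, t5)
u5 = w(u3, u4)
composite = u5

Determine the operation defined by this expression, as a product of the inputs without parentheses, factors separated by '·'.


t6 · t3 · t1 · t2 · t4 · t5

Associativity of w dissolves the nesting; only the t-input order survives.
w(t6, t3) unparenthesizes to t6 · t3
w(t1, t2) unparenthesizes to t1 · t2
w(w(t6, t3), w(t1, t2)) unparenthesizes to t6 · t3 · t1 · t2
w(t4, t5) unparenthesizes to t4 · t5
w(w(w(t6, t3), w(t1, t2)), w(t4, t5)) unparenthesizes to t6 · t3 · t1 · t2 · t4 · t5


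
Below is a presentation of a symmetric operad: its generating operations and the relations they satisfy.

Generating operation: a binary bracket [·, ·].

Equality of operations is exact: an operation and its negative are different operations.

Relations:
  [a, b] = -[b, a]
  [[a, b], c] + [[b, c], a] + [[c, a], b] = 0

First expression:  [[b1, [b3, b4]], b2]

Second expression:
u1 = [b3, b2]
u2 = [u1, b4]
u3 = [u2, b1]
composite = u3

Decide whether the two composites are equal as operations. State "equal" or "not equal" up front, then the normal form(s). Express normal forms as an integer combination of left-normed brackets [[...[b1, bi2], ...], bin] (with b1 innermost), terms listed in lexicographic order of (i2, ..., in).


not equal: they reduce to [[[b1, b3], b4], b2] - [[[b1, b4], b3], b2] and [[[b1, b2], b3], b4] - [[[b1, b3], b2], b4] - [[[b1, b4], b2], b3] + [[[b1, b4], b3], b2]

The first composite normalizes to [[[b1, b3], b4], b2] - [[[b1, b4], b3], b2]
The second composite normalizes to [[[b1, b2], b3], b4] - [[[b1, b3], b2], b4] - [[[b1, b4], b2], b3] + [[[b1, b4], b3], b2]
Distinct normal forms: not equal.


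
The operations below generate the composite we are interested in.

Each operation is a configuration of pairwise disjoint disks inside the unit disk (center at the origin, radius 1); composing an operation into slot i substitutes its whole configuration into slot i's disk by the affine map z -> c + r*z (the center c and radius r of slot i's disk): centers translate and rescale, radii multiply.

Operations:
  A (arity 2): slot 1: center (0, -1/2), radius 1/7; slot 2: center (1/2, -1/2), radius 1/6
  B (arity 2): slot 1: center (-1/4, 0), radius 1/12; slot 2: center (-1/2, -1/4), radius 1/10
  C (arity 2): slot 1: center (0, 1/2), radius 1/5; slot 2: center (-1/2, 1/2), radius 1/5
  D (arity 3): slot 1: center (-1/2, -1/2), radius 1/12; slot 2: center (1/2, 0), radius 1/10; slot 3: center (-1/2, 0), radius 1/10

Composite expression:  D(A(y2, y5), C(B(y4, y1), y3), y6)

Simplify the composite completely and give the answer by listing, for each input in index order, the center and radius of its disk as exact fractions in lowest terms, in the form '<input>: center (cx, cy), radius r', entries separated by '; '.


y1: center (49/100, 9/200), radius 1/500; y2: center (-1/2, -13/24), radius 1/84; y3: center (9/20, 1/20), radius 1/50; y4: center (99/200, 1/20), radius 1/600; y5: center (-11/24, -13/24), radius 1/72; y6: center (-1/2, 0), radius 1/10

Below D, radii multiply path by path; the y-disk centers shift.
input y2: composing its 2 substitution steps yields center (-1/2, -13/24), radius 1/84
input y5: composing its 2 substitution steps yields center (-11/24, -13/24), radius 1/72
input y4: composing its 3 substitution steps yields center (99/200, 1/20), radius 1/600
input y1: composing its 3 substitution steps yields center (49/100, 9/200), radius 1/500
input y3: composing its 2 substitution steps yields center (9/20, 1/20), radius 1/50
input y6: composing its 1 substitution step yields center (-1/2, 0), radius 1/10


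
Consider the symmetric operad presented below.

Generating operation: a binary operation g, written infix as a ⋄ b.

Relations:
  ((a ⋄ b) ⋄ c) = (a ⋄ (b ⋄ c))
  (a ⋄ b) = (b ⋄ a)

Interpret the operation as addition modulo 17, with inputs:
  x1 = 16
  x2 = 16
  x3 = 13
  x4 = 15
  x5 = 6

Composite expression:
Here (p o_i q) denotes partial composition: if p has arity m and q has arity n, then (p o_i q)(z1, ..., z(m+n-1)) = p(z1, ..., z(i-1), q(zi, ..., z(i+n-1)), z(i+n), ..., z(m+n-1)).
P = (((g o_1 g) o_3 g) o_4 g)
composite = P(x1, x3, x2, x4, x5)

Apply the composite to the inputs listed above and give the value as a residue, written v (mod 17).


(x1 ⋄ x3) = 12
(x4 ⋄ x5) = 4
(x2 ⋄ (x4 ⋄ x5)) = 3
((x1 ⋄ x3) ⋄ (x2 ⋄ (x4 ⋄ x5))) = 15

15 (mod 17)


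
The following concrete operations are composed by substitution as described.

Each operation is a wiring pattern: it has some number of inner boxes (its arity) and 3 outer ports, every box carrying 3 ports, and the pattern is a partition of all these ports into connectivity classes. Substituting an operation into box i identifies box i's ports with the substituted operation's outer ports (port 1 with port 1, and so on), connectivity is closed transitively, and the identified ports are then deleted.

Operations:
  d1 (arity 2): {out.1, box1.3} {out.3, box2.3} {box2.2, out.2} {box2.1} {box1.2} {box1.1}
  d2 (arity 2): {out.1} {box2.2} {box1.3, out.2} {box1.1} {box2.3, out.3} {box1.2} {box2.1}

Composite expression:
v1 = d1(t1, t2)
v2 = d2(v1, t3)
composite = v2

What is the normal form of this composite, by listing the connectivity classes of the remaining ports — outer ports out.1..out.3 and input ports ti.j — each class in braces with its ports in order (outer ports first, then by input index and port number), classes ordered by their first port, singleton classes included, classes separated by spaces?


{out.1} {out.2, t2.3} {out.3, t3.3} {t1.1} {t1.2} {t1.3} {t2.1} {t2.2} {t3.1} {t3.2}


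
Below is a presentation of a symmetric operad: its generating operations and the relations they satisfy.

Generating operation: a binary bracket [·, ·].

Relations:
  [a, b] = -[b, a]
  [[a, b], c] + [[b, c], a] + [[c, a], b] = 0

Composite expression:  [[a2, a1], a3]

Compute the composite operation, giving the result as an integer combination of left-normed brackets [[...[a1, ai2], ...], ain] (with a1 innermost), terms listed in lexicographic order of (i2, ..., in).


Skip Jacobi rewriting: expand, keep a1-initial words, read off terms.
Composite bracket: [[a2, a1], a3]
The bracket unfolds into 4 signed words via [a, b] = ab - ba (2^2 = 4).
The a1-initial words carry the normal form:
  a1a2a3 appears with sign -1, giving the term -[[a1, a2], a3]

-[[a1, a2], a3]


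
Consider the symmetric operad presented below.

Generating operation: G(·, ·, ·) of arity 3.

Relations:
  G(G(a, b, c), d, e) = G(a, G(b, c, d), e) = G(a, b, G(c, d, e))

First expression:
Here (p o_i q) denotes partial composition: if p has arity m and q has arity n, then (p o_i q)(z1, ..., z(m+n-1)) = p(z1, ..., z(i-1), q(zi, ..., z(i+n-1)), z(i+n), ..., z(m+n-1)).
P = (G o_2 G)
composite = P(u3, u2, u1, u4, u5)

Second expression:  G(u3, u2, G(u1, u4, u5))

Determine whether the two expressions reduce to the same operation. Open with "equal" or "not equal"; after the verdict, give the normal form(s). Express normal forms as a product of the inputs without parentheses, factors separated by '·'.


equal — both sides give u3 · u2 · u1 · u4 · u5

The first expression, normalized: u3 · u2 · u1 · u4 · u5
The second expression, normalized: u3 · u2 · u1 · u4 · u5
The forms coincide; equal.


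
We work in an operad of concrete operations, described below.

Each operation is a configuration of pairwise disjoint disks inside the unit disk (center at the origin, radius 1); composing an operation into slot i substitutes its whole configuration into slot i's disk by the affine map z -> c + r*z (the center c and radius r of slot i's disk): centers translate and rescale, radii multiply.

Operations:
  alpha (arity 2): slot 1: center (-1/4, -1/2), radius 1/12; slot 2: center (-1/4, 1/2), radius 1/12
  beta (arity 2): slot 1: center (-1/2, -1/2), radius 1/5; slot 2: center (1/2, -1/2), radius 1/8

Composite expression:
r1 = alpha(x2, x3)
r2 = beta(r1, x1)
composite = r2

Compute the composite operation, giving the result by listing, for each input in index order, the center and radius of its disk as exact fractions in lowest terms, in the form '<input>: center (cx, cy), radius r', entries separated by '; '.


Below beta, radii multiply path by path; the x-disk centers shift.
tracing x2 down its 2-map path: center (-11/20, -3/5), radius 1/60
tracing x3 down its 2-map path: center (-11/20, -2/5), radius 1/60
tracing x1 down its 1-map path: center (1/2, -1/2), radius 1/8

x1: center (1/2, -1/2), radius 1/8; x2: center (-11/20, -3/5), radius 1/60; x3: center (-11/20, -2/5), radius 1/60


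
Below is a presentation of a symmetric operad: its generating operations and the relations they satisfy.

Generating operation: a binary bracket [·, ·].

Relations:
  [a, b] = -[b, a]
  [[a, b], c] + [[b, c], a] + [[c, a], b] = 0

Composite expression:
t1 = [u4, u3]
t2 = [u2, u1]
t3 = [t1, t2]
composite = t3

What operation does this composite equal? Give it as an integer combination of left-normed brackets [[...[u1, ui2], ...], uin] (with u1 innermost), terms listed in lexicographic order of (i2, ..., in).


-[[[u1, u2], u3], u4] + [[[u1, u2], u4], u3]

A multilinear Lie element is pinned by u1-initial words (u1 innermost).
Composite bracket: [[u4, u3], [u2, u1]]
Applying ab - ba throughout gives 8 signed words (2^3 = 8).
Collect the words opening with u1:
  u1u2u3u4 appears with sign -1, giving the term -[[[u1, u2], u3], u4]
  u1u2u4u3 appears with sign +1, giving the term +[[[u1, u2], u4], u3]


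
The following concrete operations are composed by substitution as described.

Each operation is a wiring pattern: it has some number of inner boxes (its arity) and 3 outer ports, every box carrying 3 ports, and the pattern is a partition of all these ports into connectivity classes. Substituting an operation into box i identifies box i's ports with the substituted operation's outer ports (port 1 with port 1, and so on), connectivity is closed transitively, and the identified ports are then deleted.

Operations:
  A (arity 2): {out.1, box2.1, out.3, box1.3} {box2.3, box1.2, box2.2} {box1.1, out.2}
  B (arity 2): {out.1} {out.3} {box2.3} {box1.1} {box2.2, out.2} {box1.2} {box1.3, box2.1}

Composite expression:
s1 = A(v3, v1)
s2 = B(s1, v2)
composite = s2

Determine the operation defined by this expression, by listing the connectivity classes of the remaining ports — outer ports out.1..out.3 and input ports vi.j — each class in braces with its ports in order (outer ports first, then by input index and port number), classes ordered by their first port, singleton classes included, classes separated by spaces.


{out.1} {out.2, v2.2} {out.3} {v1.1, v2.1, v3.3} {v1.2, v1.3, v3.2} {v2.3} {v3.1}


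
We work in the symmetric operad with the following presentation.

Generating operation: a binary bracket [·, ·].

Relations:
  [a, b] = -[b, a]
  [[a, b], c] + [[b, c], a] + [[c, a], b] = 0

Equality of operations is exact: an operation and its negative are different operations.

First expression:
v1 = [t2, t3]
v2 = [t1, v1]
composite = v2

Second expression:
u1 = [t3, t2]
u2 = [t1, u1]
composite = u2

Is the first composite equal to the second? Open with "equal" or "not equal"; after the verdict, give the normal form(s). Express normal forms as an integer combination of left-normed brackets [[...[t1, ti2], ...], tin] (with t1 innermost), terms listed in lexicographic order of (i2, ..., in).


not equal; the first gives [[t1, t2], t3] - [[t1, t3], t2] and the second -[[t1, t2], t3] + [[t1, t3], t2]


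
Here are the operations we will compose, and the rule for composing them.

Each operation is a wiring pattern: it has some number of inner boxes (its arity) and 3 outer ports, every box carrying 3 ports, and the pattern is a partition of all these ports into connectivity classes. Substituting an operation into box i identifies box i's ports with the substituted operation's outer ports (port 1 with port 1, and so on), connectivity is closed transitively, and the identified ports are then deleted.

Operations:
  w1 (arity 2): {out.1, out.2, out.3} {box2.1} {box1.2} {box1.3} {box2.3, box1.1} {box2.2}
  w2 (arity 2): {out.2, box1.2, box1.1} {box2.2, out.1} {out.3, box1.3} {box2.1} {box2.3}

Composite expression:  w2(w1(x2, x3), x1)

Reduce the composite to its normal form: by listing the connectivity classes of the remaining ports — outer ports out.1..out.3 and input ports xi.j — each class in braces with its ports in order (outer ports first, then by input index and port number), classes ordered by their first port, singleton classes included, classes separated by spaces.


{out.1, x1.2} {out.2, out.3} {x1.1} {x1.3} {x2.1, x3.3} {x2.2} {x2.3} {x3.1} {x3.2}

Two ports join when wires chain via w2-identified ports.
the subtree at w1 composes to {out.1, out.2, out.3} {x2.1, x3.3} {x2.2} {x2.3} {x3.1} {x3.2} on (x2, x3); out.j = own outer ports
the subtree at w2 composes to {out.1, x1.2} {out.2, out.3} {x1.1} {x1.3} {x2.1, x3.3} {x2.2} {x2.3} {x3.1} {x3.2} on (x2, x3, x1); out.j = own outer ports


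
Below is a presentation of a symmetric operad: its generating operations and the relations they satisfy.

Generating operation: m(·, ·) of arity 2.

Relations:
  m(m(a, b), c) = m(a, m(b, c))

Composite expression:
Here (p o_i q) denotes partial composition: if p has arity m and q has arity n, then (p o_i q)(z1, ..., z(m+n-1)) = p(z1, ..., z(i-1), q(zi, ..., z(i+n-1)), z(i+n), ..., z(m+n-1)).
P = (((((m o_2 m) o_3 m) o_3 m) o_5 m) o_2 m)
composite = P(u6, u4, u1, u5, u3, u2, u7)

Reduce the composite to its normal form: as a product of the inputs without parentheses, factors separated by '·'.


u6 · u4 · u1 · u5 · u3 · u2 · u7

The m-tree's shape is irrelevant; the u-reading-order decides.
m(u4, u1) collapses to u4 · u1
m(u5, u3) collapses to u5 · u3
m(u2, u7) collapses to u2 · u7
m(m(u5, u3), m(u2, u7)) collapses to u5 · u3 · u2 · u7
m(m(u4, u1), m(m(u5, u3), m(u2, u7))) collapses to u4 · u1 · u5 · u3 · u2 · u7
m(u6, m(m(u4, u1), m(m(u5, u3), m(u2, u7)))) collapses to u6 · u4 · u1 · u5 · u3 · u2 · u7


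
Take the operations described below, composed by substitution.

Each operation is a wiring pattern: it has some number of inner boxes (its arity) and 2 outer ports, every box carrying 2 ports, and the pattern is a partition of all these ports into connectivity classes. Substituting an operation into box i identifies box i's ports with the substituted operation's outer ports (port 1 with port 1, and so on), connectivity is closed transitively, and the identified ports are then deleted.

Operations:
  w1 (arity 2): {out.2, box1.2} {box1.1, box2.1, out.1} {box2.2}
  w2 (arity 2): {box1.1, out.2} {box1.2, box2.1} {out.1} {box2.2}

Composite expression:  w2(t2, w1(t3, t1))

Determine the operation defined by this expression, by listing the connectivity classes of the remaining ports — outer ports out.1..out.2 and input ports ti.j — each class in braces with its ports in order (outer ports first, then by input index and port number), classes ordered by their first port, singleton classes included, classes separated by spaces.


Reachability decides: close wires over w2-identified ports.
stage w1: inputs (t3, t1), connectivity {out.1, t1.1, t3.1} {out.2, t3.2} {t1.2}, out.j its boundary
stage w2: inputs (t2, t3, t1), connectivity {out.1} {out.2, t2.1} {t1.1, t2.2, t3.1} {t1.2} {t3.2}, out.j its boundary

{out.1} {out.2, t2.1} {t1.1, t2.2, t3.1} {t1.2} {t3.2}


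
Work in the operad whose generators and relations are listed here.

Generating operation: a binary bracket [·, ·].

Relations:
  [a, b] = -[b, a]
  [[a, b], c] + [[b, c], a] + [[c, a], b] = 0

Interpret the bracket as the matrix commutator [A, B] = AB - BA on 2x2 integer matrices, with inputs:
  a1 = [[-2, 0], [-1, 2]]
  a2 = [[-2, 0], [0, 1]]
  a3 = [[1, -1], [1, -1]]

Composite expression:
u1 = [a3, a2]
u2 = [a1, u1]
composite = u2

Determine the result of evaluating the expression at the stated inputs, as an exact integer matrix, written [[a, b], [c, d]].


[[-3, 12], [-12, 3]]

[a3, a2] = [[0, -3], [-3, 0]]
[a1, [a3, a2]] = [[-3, 12], [-12, 3]]


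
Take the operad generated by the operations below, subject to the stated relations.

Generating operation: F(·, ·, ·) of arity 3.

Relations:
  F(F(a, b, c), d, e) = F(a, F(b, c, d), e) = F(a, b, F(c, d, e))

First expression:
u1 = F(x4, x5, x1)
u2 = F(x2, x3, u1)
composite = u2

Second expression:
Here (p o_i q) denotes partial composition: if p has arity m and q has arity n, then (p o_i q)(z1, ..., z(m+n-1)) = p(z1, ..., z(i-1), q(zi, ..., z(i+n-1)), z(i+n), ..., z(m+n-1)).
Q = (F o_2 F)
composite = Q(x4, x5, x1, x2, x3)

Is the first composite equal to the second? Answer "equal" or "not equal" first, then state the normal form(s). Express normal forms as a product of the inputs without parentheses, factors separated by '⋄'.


not equal: they reduce to x2 ⋄ x3 ⋄ x4 ⋄ x5 ⋄ x1 and x4 ⋄ x5 ⋄ x1 ⋄ x2 ⋄ x3


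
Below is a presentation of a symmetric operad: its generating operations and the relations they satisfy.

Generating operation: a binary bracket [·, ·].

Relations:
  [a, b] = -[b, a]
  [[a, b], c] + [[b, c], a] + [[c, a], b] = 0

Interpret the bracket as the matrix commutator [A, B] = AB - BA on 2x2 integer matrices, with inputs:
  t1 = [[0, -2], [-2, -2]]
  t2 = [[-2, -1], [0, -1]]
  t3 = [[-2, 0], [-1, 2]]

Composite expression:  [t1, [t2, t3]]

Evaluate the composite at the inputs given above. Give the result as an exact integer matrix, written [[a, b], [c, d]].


[t2, t3] = [[1, -4], [-1, -1]]
[t1, [t2, t3]] = [[-6, -4], [-2, 6]]

[[-6, -4], [-2, 6]]


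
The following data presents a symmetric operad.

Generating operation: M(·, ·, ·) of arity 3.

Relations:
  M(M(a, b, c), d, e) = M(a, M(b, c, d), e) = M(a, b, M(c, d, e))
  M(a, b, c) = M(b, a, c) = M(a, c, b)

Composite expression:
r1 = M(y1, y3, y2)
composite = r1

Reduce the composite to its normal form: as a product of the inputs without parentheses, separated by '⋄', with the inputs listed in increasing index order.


y1 ⋄ y2 ⋄ y3


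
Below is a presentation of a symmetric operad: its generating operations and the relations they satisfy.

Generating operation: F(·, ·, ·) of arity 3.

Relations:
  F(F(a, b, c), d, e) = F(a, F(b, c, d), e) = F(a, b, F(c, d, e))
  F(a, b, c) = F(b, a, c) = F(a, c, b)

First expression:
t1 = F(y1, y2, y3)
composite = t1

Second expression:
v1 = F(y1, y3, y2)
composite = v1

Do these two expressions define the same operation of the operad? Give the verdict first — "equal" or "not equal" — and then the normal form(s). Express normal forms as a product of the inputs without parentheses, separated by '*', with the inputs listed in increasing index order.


equal: each reduces to y1 * y2 * y3

The first expression reduces to y1 * y2 * y3
The second expression reduces to y1 * y2 * y3
One common form — equal.


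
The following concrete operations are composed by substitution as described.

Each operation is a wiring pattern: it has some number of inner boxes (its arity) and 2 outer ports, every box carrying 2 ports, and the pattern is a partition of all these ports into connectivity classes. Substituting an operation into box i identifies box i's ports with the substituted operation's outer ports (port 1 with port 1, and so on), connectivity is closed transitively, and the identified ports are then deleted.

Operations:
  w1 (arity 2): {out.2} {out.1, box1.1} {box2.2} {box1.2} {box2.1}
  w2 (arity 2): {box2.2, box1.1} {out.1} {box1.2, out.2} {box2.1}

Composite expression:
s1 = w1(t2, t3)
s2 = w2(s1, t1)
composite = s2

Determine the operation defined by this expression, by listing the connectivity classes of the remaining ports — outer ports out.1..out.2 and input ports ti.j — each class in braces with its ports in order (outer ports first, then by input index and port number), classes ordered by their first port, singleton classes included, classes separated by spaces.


{out.1} {out.2} {t1.1} {t1.2, t2.1} {t2.2} {t3.1} {t3.2}

Substituting into w2 glues patterns; closure does the rest.
after w1, the pattern on (t2, t3) reads {out.1, t2.1} {out.2} {t2.2} {t3.1} {t3.2} (out.j = its outer ports)
after w2, the pattern on (t2, t3, t1) reads {out.1} {out.2} {t1.1} {t1.2, t2.1} {t2.2} {t3.1} {t3.2} (out.j = its outer ports)


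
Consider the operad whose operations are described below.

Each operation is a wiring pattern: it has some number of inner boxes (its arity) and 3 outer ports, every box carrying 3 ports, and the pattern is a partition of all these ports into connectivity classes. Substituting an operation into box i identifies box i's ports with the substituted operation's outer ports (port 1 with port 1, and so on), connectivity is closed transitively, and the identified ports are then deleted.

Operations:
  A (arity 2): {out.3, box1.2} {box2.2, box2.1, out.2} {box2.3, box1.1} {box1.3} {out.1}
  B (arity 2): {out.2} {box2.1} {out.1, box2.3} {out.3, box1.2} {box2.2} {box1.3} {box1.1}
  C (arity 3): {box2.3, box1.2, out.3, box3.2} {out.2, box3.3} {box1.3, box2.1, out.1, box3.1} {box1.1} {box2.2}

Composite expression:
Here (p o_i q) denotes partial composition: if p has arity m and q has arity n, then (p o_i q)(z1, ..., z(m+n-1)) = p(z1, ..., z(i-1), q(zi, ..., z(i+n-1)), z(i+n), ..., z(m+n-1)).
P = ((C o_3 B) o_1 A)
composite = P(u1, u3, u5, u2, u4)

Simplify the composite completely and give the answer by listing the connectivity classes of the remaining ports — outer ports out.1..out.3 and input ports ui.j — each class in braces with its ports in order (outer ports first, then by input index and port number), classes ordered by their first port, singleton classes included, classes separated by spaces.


{out.1, u1.2, u4.3, u5.1} {out.2, u2.2} {out.3, u3.1, u3.2, u5.3} {u1.1, u3.3} {u1.3} {u2.1} {u2.3} {u4.1} {u4.2} {u5.2}

Reachability decides: close wires over C-identified ports.
composing A on (u1, u3), with out.j its own outer ports: {out.1} {out.2, u3.1, u3.2} {out.3, u1.2} {u1.1, u3.3} {u1.3}
composing B on (u2, u4), with out.j its own outer ports: {out.1, u4.3} {out.2} {out.3, u2.2} {u2.1} {u2.3} {u4.1} {u4.2}
composing C on (u1, u3, u5, u2, u4), with out.j its own outer ports: {out.1, u1.2, u4.3, u5.1} {out.2, u2.2} {out.3, u3.1, u3.2, u5.3} {u1.1, u3.3} {u1.3} {u2.1} {u2.3} {u4.1} {u4.2} {u5.2}


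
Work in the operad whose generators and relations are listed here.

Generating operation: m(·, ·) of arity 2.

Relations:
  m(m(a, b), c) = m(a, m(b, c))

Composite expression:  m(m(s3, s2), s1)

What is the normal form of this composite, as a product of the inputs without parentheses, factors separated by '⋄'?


Key point: m is associative — brackets drop, the s-order remains.
m(s3, s2) reduces to s3 ⋄ s2
m(m(s3, s2), s1) reduces to s3 ⋄ s2 ⋄ s1

s3 ⋄ s2 ⋄ s1


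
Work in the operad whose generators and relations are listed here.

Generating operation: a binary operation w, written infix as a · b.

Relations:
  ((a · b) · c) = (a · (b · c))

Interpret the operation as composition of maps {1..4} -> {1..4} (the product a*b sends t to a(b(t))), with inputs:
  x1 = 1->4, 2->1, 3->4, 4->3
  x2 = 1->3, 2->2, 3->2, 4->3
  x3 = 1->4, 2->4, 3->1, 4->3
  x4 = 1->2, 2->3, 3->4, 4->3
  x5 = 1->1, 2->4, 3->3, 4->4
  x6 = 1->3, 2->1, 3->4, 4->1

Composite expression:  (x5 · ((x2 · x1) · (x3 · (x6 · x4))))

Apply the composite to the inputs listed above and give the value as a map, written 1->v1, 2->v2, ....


1->4, 2->3, 3->4, 4->3

(x2 · x1) = 1->3, 2->3, 3->3, 4->2
(x6 · x4) = 1->1, 2->4, 3->1, 4->4
(x3 · (x6 · x4)) = 1->4, 2->3, 3->4, 4->3
((x2 · x1) · (x3 · (x6 · x4))) = 1->2, 2->3, 3->2, 4->3
(x5 · ((x2 · x1) · (x3 · (x6 · x4)))) = 1->4, 2->3, 3->4, 4->3


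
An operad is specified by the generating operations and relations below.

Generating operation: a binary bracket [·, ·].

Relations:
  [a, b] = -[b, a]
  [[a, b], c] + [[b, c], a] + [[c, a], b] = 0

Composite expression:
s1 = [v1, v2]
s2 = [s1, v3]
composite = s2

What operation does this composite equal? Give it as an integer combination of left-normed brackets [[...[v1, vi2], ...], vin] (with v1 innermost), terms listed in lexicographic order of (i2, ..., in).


[[v1, v2], v3]

Expand each bracket as ab - ba; the v1-initial words give the coefficients.
Composite bracket: [[v1, v2], v3]
Each bracket splits as ab - ba, giving 4 signed words (2^2 = 4).
Keep just the words that open with v1:
  the word v1v2v3 carries sign +1 and contributes +[[v1, v2], v3]


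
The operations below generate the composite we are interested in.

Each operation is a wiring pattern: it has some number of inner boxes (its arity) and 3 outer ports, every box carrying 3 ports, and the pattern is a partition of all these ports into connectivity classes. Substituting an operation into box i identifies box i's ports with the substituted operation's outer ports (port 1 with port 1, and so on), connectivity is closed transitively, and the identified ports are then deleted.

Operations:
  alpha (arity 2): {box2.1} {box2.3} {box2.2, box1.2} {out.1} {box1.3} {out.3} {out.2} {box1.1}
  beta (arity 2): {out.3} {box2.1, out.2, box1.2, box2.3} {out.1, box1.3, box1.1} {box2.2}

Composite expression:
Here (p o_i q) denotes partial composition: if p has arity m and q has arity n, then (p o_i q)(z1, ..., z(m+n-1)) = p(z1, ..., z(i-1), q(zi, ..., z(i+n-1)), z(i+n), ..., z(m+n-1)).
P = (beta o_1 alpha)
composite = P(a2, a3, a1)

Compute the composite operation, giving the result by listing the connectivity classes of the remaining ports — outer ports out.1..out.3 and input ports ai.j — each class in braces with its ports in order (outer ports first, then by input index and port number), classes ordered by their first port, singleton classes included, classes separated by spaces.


{out.1} {out.2, a1.1, a1.3} {out.3} {a1.2} {a2.1} {a2.2, a3.2} {a2.3} {a3.1} {a3.3}


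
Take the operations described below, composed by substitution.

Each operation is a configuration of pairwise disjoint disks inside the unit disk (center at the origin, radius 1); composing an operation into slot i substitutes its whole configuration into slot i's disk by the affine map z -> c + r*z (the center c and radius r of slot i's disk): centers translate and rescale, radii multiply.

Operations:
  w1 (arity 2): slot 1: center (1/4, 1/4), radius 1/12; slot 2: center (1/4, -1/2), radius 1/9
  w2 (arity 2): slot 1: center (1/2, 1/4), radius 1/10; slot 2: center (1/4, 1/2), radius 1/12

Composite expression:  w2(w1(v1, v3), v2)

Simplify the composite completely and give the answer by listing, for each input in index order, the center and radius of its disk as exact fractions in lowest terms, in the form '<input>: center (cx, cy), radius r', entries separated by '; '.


v1: center (21/40, 11/40), radius 1/120; v2: center (1/4, 1/2), radius 1/12; v3: center (21/40, 1/5), radius 1/90

Each v-disk chains the slot maps above it in w2; radii multiply.
v1: after 2 affine steps, its disk has center (21/40, 11/40), radius 1/120
v3: after 2 affine steps, its disk has center (21/40, 1/5), radius 1/90
v2: after 1 affine step, its disk has center (1/4, 1/2), radius 1/12


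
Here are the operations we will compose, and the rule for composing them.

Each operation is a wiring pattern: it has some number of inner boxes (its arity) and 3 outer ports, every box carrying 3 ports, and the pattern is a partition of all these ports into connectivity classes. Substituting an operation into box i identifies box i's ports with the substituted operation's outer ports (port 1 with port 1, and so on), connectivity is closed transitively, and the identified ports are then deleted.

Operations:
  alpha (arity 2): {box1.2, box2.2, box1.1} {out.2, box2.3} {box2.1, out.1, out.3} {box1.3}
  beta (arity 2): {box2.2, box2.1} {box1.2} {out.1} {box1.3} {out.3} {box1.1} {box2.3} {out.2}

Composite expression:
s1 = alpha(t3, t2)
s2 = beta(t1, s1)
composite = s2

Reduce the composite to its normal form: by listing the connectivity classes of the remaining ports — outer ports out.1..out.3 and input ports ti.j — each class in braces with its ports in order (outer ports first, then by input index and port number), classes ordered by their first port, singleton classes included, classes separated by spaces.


{out.1} {out.2} {out.3} {t1.1} {t1.2} {t1.3} {t2.1, t2.3} {t2.2, t3.1, t3.2} {t3.3}

After gluing at beta, chains via deleted ports link the t-ports.
alpha over (t3, t2) gives {out.1, out.3, t2.1} {out.2, t2.3} {t2.2, t3.1, t3.2} {t3.3}, out.j being that stage's outer ports
beta over (t1, t3, t2) gives {out.1} {out.2} {out.3} {t1.1} {t1.2} {t1.3} {t2.1, t2.3} {t2.2, t3.1, t3.2} {t3.3}, out.j being that stage's outer ports


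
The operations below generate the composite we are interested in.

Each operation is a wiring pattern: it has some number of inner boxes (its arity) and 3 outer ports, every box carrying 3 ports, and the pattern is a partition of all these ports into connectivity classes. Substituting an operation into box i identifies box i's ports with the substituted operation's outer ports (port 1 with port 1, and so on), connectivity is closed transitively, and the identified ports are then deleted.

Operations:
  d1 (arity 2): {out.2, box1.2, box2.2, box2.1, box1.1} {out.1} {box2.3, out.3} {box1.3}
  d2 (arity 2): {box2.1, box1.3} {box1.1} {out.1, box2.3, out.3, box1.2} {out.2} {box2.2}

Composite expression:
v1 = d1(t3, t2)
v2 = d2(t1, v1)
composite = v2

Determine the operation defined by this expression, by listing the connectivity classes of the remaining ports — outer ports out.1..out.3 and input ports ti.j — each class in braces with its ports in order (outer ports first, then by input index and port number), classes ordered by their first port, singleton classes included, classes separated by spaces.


After gluing at d2, chains via deleted ports link the t-ports.
stage d1: inputs (t3, t2), connectivity {out.1} {out.2, t2.1, t2.2, t3.1, t3.2} {out.3, t2.3} {t3.3}, out.j its boundary
stage d2: inputs (t1, t3, t2), connectivity {out.1, out.3, t1.2, t2.3} {out.2} {t1.1} {t1.3} {t2.1, t2.2, t3.1, t3.2} {t3.3}, out.j its boundary

{out.1, out.3, t1.2, t2.3} {out.2} {t1.1} {t1.3} {t2.1, t2.2, t3.1, t3.2} {t3.3}


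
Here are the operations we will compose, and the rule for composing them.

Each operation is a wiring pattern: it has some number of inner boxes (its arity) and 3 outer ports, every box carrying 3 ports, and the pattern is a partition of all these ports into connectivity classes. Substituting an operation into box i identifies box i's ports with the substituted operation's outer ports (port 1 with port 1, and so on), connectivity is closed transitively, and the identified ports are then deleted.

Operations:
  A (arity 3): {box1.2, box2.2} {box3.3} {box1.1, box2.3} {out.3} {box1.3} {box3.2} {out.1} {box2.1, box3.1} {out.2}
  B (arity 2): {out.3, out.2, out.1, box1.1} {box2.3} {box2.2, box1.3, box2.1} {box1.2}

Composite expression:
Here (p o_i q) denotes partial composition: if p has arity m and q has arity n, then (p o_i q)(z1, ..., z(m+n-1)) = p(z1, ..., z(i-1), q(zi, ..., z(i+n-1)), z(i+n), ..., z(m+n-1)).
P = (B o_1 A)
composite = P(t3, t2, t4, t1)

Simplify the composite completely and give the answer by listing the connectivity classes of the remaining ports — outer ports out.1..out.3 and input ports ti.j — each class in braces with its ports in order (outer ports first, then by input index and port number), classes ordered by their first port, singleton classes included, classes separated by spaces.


After gluing at B, chains via deleted ports link the t-ports.
through A, on inputs (t3, t2, t4): {out.1} {out.2} {out.3} {t2.1, t4.1} {t2.2, t3.2} {t2.3, t3.1} {t3.3} {t4.2} {t4.3} (out.j = stage outer ports)
through B, on inputs (t3, t2, t4, t1): {out.1, out.2, out.3} {t1.1, t1.2} {t1.3} {t2.1, t4.1} {t2.2, t3.2} {t2.3, t3.1} {t3.3} {t4.2} {t4.3} (out.j = stage outer ports)

{out.1, out.2, out.3} {t1.1, t1.2} {t1.3} {t2.1, t4.1} {t2.2, t3.2} {t2.3, t3.1} {t3.3} {t4.2} {t4.3}


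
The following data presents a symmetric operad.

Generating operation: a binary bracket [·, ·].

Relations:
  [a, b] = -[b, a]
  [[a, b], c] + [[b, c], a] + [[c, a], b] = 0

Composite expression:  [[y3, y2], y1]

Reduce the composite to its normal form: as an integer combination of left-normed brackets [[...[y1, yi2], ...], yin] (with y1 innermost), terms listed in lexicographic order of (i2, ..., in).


[[y1, y2], y3] - [[y1, y3], y2]

Left-normed coefficients sit on the y1-initial expansion words.
Composite bracket: [[y3, y2], y1]
Under [a, b] = ab - ba we get 4 signed associative words (2^2 = 4).
Only words starting with y1 matter:
  y1y2y3 appears with sign +1, giving the term +[[y1, y2], y3]
  y1y3y2 appears with sign -1, giving the term -[[y1, y3], y2]
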